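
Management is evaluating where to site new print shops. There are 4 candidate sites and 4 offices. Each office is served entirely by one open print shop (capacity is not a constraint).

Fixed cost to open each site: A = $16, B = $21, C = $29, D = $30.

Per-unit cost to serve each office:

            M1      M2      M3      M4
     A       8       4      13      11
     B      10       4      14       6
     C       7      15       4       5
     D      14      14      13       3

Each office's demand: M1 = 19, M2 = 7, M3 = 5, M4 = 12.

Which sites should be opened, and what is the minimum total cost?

Open A and C; minimum total cost 286.

For any fixed open set, each office goes to its cheapest open site; total = fixed + service.
{A, C}: M1→C 7·19=133, M2→A 4·7=28, M3→C 4·5=20, M4→C 5·12=60. Service 241; fixed 45; total 286.
{B, C}: M1→C 7·19=133, M2→B 4·7=28, M3→C 4·5=20, M4→C 5·12=60. Service 241; fixed 50; total 291.
{A, C, D}: service 217 + fixed 75 = 292
{A, B, C, D}: M1→C 7·19=133, M2→A 4·7=28, M3→C 4·5=20, M4→D 3·12=36. Service 217; fixed 96; total 313.
No other subset beats 286.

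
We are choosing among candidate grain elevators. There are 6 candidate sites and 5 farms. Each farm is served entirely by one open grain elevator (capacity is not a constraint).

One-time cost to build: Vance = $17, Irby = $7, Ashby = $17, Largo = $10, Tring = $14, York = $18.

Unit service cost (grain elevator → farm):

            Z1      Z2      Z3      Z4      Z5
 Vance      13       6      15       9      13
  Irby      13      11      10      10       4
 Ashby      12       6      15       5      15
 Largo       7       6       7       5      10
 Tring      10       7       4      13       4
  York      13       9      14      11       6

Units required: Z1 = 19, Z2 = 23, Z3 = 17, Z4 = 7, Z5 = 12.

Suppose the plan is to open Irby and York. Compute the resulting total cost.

Total cost: 767

Each farm is assigned to its cheapest site among the open ones.
{Irby, York}: Z1→Irby 13·19=247, Z2→York 9·23=207, Z3→Irby 10·17=170, Z4→Irby 10·7=70, Z5→Irby 4·12=48. Service 742; fixed 25; total 767.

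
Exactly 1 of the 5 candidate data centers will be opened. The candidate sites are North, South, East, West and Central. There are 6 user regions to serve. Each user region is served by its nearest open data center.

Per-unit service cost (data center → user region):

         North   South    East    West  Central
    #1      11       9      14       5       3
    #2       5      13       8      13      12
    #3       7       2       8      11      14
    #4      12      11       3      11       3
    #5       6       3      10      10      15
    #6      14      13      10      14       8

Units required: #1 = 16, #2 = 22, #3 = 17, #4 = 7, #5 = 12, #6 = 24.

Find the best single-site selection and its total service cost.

With exactly 1 open, each user region uses its cheapest among the chosen.
{South}: #1→South 9·16=144, #2→South 13·22=286, #3→South 2·17=34, #4→South 11·7=77, #5→South 3·12=36, #6→South 13·24=312. Service cost 889.
{North}: service cost 897
{East}: service cost 917
Among all 5 size-1 choices, {South} is lowest.

Choose South only; total service cost 889.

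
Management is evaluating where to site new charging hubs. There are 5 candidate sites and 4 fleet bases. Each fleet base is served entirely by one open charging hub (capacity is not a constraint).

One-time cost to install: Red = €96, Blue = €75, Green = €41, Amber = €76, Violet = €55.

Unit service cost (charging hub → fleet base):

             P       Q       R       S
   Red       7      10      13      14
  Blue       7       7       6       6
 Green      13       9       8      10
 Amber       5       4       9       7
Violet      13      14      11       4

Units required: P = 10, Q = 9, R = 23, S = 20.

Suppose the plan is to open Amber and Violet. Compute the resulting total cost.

Total cost: 504

Each fleet base is assigned to its cheapest site among the open ones.
{Amber, Violet}: P→Amber 5·10=50, Q→Amber 4·9=36, R→Amber 9·23=207, S→Violet 4·20=80. Service 373; fixed 131; total 504.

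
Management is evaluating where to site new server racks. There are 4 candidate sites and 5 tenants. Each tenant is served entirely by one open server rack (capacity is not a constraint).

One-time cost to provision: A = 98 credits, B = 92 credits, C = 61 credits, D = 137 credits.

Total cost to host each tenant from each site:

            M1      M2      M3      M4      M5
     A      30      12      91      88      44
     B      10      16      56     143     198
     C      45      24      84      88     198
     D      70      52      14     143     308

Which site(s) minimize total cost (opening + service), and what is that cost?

Open A only; minimum total cost 363.

For any fixed open set, each tenant goes to its cheapest open site; total = fixed + service.
{A}: M1→A 30, M2→A 12, M3→A 91, M4→A 88, M5→A 44. Service 265; fixed 98; total 363.
{A, B}: service 210 + fixed 190 = 400
{A, C}: service 258 + fixed 159 = 417
{A, B, C, D}: M1→B 10, M2→A 12, M3→D 14, M4→A 88, M5→A 44. Service 168; fixed 388; total 556.
No other subset beats 363.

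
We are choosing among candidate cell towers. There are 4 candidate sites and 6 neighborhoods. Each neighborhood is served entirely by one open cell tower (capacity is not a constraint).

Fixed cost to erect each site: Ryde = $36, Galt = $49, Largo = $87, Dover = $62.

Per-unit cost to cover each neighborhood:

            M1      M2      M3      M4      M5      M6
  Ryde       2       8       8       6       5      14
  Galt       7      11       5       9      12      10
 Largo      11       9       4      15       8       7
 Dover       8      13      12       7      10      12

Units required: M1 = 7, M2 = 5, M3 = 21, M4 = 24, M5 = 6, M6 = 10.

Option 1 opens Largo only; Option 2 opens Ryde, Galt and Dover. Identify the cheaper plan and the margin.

Option 1: {Largo}: M1→Largo 11·7=77, M2→Largo 9·5=45, M3→Largo 4·21=84, M4→Largo 15·24=360, M5→Largo 8·6=48, M6→Largo 7·10=70. Service 684; fixed 87; total 771.
Option 2: {Ryde, Galt, Dover}: M1→Ryde 2·7=14, M2→Ryde 8·5=40, M3→Galt 5·21=105, M4→Ryde 6·24=144, M5→Ryde 5·6=30, M6→Galt 10·10=100. Service 433; fixed 147; total 580.
Difference: |771 − 580| = 191.

Option 2 is cheaper by 191.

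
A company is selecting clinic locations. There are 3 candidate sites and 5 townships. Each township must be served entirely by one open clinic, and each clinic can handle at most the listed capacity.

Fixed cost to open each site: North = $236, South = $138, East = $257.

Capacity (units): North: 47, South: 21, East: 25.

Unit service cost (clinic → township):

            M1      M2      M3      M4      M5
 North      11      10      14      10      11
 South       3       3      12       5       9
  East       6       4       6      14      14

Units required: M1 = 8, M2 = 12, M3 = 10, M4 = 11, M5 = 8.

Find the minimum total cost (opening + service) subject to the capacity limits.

Open {North, South}: M1→South 3·8=24, M2→South 3·12=36, M3→North 14·10=140, M4→North 10·11=110, M5→North 11·8=88.
Loads: North carries 29/47, South carries 20/21. Service 398; fixed 374; total 772.
Next best feasible plan costs 801.

Minimum total cost: 772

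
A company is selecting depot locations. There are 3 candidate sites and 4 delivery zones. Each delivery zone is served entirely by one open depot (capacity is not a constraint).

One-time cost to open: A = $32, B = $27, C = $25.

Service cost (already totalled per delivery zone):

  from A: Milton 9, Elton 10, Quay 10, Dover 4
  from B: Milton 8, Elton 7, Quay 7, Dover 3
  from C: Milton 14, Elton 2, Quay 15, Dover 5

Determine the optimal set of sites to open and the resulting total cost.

For any fixed open set, each delivery zone goes to its cheapest open site; total = fixed + service.
{B}: Milton→B 8, Elton→B 7, Quay→B 7, Dover→B 3. Service 25; fixed 27; total 52.
{C}: service 36 + fixed 25 = 61
{A}: service 33 + fixed 32 = 65
{A, B, C}: service 20 + fixed 84 = 104
No other subset beats 52.

Open B only; minimum total cost 52.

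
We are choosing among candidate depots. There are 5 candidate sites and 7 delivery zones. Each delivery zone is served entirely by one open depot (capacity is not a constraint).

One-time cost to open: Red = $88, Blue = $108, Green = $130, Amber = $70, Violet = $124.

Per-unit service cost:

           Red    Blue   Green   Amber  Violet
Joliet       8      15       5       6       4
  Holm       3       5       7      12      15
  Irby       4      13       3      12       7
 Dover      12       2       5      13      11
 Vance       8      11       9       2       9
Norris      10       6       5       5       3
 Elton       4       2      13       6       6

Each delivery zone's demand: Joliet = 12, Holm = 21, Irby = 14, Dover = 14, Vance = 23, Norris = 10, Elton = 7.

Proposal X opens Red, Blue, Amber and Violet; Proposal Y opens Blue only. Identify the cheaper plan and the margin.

Proposal X is cheaper by 255.

Proposal X: {Red, Blue, Amber, Violet}: Joliet→Violet 4·12=48, Holm→Red 3·21=63, Irby→Red 4·14=56, Dover→Blue 2·14=28, Vance→Amber 2·23=46, Norris→Violet 3·10=30, Elton→Blue 2·7=14. Service 285; fixed 390; total 675.
Proposal Y: {Blue}: Joliet→Blue 15·12=180, Holm→Blue 5·21=105, Irby→Blue 13·14=182, Dover→Blue 2·14=28, Vance→Blue 11·23=253, Norris→Blue 6·10=60, Elton→Blue 2·7=14. Service 822; fixed 108; total 930.
Difference: |675 − 930| = 255.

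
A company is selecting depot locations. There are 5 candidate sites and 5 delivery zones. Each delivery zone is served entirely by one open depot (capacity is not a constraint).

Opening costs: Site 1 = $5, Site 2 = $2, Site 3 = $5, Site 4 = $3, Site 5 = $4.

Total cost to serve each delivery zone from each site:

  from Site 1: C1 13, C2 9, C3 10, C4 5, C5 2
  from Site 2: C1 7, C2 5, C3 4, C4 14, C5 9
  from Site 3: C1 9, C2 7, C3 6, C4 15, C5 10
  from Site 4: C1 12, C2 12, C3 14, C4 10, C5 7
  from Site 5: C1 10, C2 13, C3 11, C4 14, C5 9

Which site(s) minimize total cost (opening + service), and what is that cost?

Open Site 1 and Site 2; minimum total cost 30.

For any fixed open set, each delivery zone goes to its cheapest open site; total = fixed + service.
{Site 1, Site 2}: C1→Site 2 7, C2→Site 2 5, C3→Site 2 4, C4→Site 1 5, C5→Site 1 2. Service 23; fixed 7; total 30.
{Site 1, Site 2, Site 4}: service 23 + fixed 10 = 33
{Site 1, Site 2, Site 5}: service 23 + fixed 11 = 34
{Site 1, Site 2, Site 3, Site 4, Site 5}: service 23 + fixed 19 = 42
No other subset beats 30.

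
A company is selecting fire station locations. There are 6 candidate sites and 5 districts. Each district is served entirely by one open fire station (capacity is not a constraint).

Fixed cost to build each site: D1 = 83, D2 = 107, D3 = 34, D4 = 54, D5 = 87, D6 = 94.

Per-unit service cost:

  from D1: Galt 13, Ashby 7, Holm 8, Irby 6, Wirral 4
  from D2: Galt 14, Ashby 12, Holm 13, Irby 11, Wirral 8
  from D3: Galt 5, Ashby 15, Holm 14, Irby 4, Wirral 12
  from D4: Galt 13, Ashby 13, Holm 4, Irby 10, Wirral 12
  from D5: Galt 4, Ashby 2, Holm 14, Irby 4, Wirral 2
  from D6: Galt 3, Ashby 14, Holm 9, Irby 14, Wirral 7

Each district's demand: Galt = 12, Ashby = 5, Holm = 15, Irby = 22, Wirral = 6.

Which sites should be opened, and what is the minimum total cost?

Open D4 and D5; minimum total cost 359.

For any fixed open set, each district goes to its cheapest open site; total = fixed + service.
{D4, D5}: Galt→D5 4·12=48, Ashby→D5 2·5=10, Holm→D4 4·15=60, Irby→D5 4·22=88, Wirral→D5 2·6=12. Service 218; fixed 141; total 359.
{D3, D4, D5}: service 218 + fixed 175 = 393
{D3, D4}: Galt→D3 5·12=60, Ashby→D4 13·5=65, Holm→D4 4·15=60, Irby→D3 4·22=88, Wirral→D3 12·6=72. Service 345; fixed 88; total 433.
{D1, D2, D3, D4, D5, D6}: service 206 + fixed 459 = 665
No other subset beats 359.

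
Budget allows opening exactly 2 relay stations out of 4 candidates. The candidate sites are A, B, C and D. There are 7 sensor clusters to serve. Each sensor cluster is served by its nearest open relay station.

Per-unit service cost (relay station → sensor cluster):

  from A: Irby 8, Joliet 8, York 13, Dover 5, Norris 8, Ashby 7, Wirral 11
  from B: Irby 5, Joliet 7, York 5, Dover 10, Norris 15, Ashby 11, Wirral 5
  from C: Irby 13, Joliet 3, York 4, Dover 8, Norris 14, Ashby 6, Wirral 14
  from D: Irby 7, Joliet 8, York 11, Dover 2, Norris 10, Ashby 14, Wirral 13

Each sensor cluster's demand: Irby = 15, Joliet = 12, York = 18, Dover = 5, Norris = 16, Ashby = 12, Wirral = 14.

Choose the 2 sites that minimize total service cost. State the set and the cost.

Choose A and B; total service cost 556.

With exactly 2 open, each sensor cluster uses its cheapest among the chosen.
{A, B}: Irby→B 5·15=75, Joliet→B 7·12=84, York→B 5·18=90, Dover→A 5·5=25, Norris→A 8·16=128, Ashby→A 7·12=84, Wirral→B 5·14=70. Service cost 556.
{B, C}: service cost 589
{A, C}: service cost 607
Among all 6 size-2 choices, {A, B} is lowest.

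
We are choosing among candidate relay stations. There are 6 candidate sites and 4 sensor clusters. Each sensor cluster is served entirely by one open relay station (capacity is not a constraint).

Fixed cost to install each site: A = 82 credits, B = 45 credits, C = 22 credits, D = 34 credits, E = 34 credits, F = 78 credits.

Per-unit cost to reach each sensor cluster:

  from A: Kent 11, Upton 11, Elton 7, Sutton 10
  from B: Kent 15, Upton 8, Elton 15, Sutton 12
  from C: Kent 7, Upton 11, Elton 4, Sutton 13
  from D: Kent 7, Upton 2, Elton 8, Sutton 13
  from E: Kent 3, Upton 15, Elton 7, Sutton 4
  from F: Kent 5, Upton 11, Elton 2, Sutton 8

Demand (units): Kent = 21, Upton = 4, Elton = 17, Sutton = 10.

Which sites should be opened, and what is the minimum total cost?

Open C, D and E; minimum total cost 269.

For any fixed open set, each sensor cluster goes to its cheapest open site; total = fixed + service.
{C, D, E}: Kent→E 3·21=63, Upton→D 2·4=8, Elton→C 4·17=68, Sutton→E 4·10=40. Service 179; fixed 90; total 269.
{C, E}: service 215 + fixed 56 = 271
{D, E, F}: Kent→E 3·21=63, Upton→D 2·4=8, Elton→F 2·17=34, Sutton→E 4·10=40. Service 145; fixed 146; total 291.
{A, B, C, D, E, F}: Kent→E 3·21=63, Upton→D 2·4=8, Elton→F 2·17=34, Sutton→E 4·10=40. Service 145; fixed 295; total 440.
No other subset beats 269.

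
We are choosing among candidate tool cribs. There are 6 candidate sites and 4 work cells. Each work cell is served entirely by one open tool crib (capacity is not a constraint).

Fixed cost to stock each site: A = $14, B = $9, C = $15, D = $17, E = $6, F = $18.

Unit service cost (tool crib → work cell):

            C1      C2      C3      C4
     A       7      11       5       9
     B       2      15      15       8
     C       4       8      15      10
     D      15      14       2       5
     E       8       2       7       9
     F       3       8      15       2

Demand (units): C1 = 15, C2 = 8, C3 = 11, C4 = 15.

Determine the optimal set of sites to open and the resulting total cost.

For any fixed open set, each work cell goes to its cheapest open site; total = fixed + service.
{B, D, E, F}: C1→B 2·15=30, C2→E 2·8=16, C3→D 2·11=22, C4→F 2·15=30. Service 98; fixed 50; total 148.
{D, E, F}: service 113 + fixed 41 = 154
{A, B, D, E, F}: service 98 + fixed 64 = 162
{A, B, C, D, E, F}: service 98 + fixed 79 = 177
No other subset beats 148.

Open B, D, E and F; minimum total cost 148.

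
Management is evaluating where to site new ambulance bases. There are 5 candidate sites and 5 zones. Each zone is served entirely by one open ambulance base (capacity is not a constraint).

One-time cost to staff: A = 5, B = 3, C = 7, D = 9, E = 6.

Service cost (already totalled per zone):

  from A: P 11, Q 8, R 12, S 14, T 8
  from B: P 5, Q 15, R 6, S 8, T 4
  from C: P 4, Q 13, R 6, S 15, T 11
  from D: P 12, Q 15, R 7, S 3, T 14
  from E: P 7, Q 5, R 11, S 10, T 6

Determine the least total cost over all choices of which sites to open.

For any fixed open set, each zone goes to its cheapest open site; total = fixed + service.
{B, E}: P→B 5, Q→E 5, R→B 6, S→B 8, T→B 4. Service 28; fixed 9; total 37.
{A, B}: service 31 + fixed 8 = 39
{B}: service 38 + fixed 3 = 41
{A, B, C, D, E}: service 22 + fixed 30 = 52
No other subset beats 37.

Minimum total cost: 37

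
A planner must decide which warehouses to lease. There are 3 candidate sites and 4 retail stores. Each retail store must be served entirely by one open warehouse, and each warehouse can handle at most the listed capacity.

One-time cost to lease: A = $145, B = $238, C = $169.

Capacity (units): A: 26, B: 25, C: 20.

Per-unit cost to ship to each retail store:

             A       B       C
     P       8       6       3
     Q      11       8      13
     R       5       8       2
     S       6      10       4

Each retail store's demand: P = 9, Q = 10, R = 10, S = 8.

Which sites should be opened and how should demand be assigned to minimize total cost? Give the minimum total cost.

Open {A, C}: P→C 3·9=27, Q→A 11·10=110, R→C 2·10=20, S→A 6·8=48.
Loads: A carries 18/26, C carries 19/20. Service 205; fixed 314; total 519.
Next best feasible plan costs 533.

Minimum total cost: 519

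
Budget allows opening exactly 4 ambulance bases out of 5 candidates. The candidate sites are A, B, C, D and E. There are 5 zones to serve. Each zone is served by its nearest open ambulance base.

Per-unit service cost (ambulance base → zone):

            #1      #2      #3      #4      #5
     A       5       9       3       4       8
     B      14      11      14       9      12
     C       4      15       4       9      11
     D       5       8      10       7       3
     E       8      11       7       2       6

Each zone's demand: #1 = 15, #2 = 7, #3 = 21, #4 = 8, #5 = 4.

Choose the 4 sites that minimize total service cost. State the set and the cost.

Choose A, C, D and E; total service cost 207.

With exactly 4 open, each zone uses its cheapest among the chosen.
{A, C, D, E}: #1→C 4·15=60, #2→D 8·7=56, #3→A 3·21=63, #4→E 2·8=16, #5→D 3·4=12. Service cost 207.
{A, B, D, E}: service cost 222
{A, B, C, D}: service cost 223
Among all 5 size-4 choices, {A, C, D, E} is lowest.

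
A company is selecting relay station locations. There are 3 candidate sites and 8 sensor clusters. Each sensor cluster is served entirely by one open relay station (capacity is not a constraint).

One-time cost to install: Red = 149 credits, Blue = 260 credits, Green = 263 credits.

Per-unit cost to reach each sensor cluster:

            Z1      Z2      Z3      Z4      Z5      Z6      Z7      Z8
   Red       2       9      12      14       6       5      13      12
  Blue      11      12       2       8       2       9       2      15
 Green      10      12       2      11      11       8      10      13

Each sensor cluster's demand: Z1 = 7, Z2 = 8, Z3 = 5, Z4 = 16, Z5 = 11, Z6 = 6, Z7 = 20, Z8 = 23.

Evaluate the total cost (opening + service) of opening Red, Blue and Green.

Total cost: 1264

Each sensor cluster is assigned to its cheapest site among the open ones.
{Red, Blue, Green}: Z1→Red 2·7=14, Z2→Red 9·8=72, Z3→Blue 2·5=10, Z4→Blue 8·16=128, Z5→Blue 2·11=22, Z6→Red 5·6=30, Z7→Blue 2·20=40, Z8→Red 12·23=276. Service 592; fixed 672; total 1264.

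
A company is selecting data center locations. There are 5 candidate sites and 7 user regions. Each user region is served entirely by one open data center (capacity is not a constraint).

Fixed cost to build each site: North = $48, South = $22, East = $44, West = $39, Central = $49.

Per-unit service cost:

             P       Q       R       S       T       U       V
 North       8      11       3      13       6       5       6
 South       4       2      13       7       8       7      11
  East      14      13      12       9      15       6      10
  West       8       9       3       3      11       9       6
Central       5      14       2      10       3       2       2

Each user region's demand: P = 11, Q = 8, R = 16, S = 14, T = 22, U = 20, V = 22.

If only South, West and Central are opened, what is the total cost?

Total cost: 394

Each user region is assigned to its cheapest site among the open ones.
{South, West, Central}: P→South 4·11=44, Q→South 2·8=16, R→Central 2·16=32, S→West 3·14=42, T→Central 3·22=66, U→Central 2·20=40, V→Central 2·22=44. Service 284; fixed 110; total 394.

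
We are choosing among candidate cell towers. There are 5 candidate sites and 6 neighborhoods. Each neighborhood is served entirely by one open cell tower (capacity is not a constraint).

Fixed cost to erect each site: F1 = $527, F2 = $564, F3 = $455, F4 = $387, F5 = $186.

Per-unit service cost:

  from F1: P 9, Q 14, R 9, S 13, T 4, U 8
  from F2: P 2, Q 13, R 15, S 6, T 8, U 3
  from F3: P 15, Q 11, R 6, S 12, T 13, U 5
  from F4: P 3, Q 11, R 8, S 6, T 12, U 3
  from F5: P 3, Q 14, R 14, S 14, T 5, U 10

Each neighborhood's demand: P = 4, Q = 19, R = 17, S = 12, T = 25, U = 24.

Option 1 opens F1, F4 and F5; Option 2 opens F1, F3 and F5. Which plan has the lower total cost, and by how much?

Option 1 is cheaper by 154.

Option 1: {F1, F4, F5}: P→F4 3·4=12, Q→F4 11·19=209, R→F4 8·17=136, S→F4 6·12=72, T→F1 4·25=100, U→F4 3·24=72. Service 601; fixed 1100; total 1701.
Option 2: {F1, F3, F5}: P→F5 3·4=12, Q→F3 11·19=209, R→F3 6·17=102, S→F3 12·12=144, T→F1 4·25=100, U→F3 5·24=120. Service 687; fixed 1168; total 1855.
Difference: |1701 − 1855| = 154.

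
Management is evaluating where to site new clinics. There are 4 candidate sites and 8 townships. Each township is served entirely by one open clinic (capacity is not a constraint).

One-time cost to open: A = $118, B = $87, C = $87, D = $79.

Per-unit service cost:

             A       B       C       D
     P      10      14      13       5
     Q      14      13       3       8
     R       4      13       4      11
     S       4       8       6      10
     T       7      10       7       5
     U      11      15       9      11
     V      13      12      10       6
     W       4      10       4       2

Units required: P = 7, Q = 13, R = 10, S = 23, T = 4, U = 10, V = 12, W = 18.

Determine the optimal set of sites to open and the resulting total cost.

Open C and D; minimum total cost 636.

For any fixed open set, each township goes to its cheapest open site; total = fixed + service.
{C, D}: P→D 5·7=35, Q→C 3·13=39, R→C 4·10=40, S→C 6·23=138, T→D 5·4=20, U→C 9·10=90, V→D 6·12=72, W→D 2·18=36. Service 470; fixed 166; total 636.
{C}: P→C 13·7=91, Q→C 3·13=39, R→C 4·10=40, S→C 6·23=138, T→C 7·4=28, U→C 9·10=90, V→C 10·12=120, W→C 4·18=72. Service 618; fixed 87; total 705.
{A, D}: P→D 5·7=35, Q→D 8·13=104, R→A 4·10=40, S→A 4·23=92, T→D 5·4=20, U→A 11·10=110, V→D 6·12=72, W→D 2·18=36. Service 509; fixed 197; total 706.
{A, B, C, D}: service 424 + fixed 371 = 795
(All 15 nonempty subsets were checked; C and D is lowest.)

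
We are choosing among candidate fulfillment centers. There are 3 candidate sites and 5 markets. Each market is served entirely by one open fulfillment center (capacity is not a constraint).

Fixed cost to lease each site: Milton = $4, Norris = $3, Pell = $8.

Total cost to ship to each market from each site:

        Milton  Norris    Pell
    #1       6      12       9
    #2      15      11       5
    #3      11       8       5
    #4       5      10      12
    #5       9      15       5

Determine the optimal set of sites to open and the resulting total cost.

Open Milton and Pell; minimum total cost 38.

For any fixed open set, each market goes to its cheapest open site; total = fixed + service.
{Milton, Pell}: #1→Milton 6, #2→Pell 5, #3→Pell 5, #4→Milton 5, #5→Pell 5. Service 26; fixed 12; total 38.
{Milton, Norris, Pell}: #1→Milton 6, #2→Pell 5, #3→Pell 5, #4→Milton 5, #5→Pell 5. Service 26; fixed 15; total 41.
{Pell}: #1→Pell 9, #2→Pell 5, #3→Pell 5, #4→Pell 12, #5→Pell 5. Service 36; fixed 8; total 44.
{Norris}: service 56 + fixed 3 = 59
No other subset beats 38.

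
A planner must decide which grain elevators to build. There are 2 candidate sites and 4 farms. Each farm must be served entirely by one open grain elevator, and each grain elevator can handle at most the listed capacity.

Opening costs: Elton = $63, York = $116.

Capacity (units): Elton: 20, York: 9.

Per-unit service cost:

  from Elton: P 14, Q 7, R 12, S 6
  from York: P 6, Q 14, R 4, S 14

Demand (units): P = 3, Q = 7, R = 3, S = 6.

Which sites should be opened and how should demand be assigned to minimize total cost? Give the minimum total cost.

Minimum total cost: 226

Open {Elton}: P→Elton 14·3=42, Q→Elton 7·7=49, R→Elton 12·3=36, S→Elton 6·6=36.
Loads: Elton carries 19/20. Service 163; fixed 63; total 226.
Next best feasible plan costs 294.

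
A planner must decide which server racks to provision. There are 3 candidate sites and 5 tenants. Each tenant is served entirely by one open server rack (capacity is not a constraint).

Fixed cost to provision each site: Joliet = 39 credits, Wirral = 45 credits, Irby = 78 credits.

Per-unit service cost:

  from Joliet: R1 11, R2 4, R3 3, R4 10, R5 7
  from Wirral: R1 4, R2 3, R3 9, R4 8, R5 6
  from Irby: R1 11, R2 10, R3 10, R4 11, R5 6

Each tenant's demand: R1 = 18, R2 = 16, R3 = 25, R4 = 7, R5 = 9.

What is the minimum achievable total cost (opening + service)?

Minimum total cost: 389

For any fixed open set, each tenant goes to its cheapest open site; total = fixed + service.
{Joliet, Wirral}: R1→Wirral 4·18=72, R2→Wirral 3·16=48, R3→Joliet 3·25=75, R4→Wirral 8·7=56, R5→Wirral 6·9=54. Service 305; fixed 84; total 389.
{Joliet, Wirral, Irby}: R1→Wirral 4·18=72, R2→Wirral 3·16=48, R3→Joliet 3·25=75, R4→Wirral 8·7=56, R5→Wirral 6·9=54. Service 305; fixed 162; total 467.
{Wirral}: R1→Wirral 4·18=72, R2→Wirral 3·16=48, R3→Wirral 9·25=225, R4→Wirral 8·7=56, R5→Wirral 6·9=54. Service 455; fixed 45; total 500.
{Joliet}: service 470 + fixed 39 = 509
(All 7 nonempty subsets were checked; Joliet and Wirral is lowest.)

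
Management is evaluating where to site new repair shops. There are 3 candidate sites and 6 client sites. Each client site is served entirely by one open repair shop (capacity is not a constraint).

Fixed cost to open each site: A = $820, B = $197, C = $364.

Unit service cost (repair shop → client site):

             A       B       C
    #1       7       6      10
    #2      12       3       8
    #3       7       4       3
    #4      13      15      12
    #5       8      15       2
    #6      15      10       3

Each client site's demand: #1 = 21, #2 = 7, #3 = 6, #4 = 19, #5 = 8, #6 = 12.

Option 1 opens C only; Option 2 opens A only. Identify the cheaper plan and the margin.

Option 1: {C}: #1→C 10·21=210, #2→C 8·7=56, #3→C 3·6=18, #4→C 12·19=228, #5→C 2·8=16, #6→C 3·12=36. Service 564; fixed 364; total 928.
Option 2: {A}: #1→A 7·21=147, #2→A 12·7=84, #3→A 7·6=42, #4→A 13·19=247, #5→A 8·8=64, #6→A 15·12=180. Service 764; fixed 820; total 1584.
Difference: |928 − 1584| = 656.

Option 1 is cheaper by 656.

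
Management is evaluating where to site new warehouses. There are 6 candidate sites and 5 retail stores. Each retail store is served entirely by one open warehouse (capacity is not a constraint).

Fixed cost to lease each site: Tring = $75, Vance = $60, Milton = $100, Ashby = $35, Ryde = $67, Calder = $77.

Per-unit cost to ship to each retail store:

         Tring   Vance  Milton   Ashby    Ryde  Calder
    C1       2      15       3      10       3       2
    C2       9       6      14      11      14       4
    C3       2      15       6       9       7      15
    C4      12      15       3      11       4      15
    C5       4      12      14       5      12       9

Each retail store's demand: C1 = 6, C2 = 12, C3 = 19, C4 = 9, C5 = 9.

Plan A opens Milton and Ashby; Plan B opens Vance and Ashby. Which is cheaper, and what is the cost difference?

Plan A is cheaper by 71.

Plan A: {Milton, Ashby}: C1→Milton 3·6=18, C2→Ashby 11·12=132, C3→Milton 6·19=114, C4→Milton 3·9=27, C5→Ashby 5·9=45. Service 336; fixed 135; total 471.
Plan B: {Vance, Ashby}: C1→Ashby 10·6=60, C2→Vance 6·12=72, C3→Ashby 9·19=171, C4→Ashby 11·9=99, C5→Ashby 5·9=45. Service 447; fixed 95; total 542.
Difference: |471 − 542| = 71.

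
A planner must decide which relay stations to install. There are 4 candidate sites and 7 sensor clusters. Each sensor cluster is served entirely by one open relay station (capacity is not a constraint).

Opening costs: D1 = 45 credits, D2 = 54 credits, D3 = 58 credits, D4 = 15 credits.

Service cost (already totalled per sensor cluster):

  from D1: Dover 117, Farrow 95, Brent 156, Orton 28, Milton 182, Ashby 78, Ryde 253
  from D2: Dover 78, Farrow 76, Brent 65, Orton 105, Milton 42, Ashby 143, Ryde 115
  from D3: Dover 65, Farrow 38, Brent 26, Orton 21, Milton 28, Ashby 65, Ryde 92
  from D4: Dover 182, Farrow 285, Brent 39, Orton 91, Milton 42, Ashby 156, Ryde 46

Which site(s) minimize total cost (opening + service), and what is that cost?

Open D3 and D4; minimum total cost 362.

For any fixed open set, each sensor cluster goes to its cheapest open site; total = fixed + service.
{D3, D4}: Dover→D3 65, Farrow→D3 38, Brent→D3 26, Orton→D3 21, Milton→D3 28, Ashby→D3 65, Ryde→D4 46. Service 289; fixed 73; total 362.
{D3}: Dover→D3 65, Farrow→D3 38, Brent→D3 26, Orton→D3 21, Milton→D3 28, Ashby→D3 65, Ryde→D3 92. Service 335; fixed 58; total 393.
{D1, D3, D4}: service 289 + fixed 118 = 407
{D1, D2, D3, D4}: Dover→D3 65, Farrow→D3 38, Brent→D3 26, Orton→D3 21, Milton→D3 28, Ashby→D3 65, Ryde→D4 46. Service 289; fixed 172; total 461.
No other subset beats 362.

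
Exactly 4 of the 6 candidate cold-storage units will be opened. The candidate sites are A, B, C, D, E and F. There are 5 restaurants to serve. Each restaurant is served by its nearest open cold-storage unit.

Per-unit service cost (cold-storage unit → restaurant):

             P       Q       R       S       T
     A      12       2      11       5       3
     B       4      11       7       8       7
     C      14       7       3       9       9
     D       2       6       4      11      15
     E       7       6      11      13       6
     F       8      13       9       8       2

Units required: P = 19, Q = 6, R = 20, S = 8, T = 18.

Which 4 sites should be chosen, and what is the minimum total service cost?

With exactly 4 open, each restaurant uses its cheapest among the chosen.
{A, C, D, F}: P→D 2·19=38, Q→A 2·6=12, R→C 3·20=60, S→A 5·8=40, T→F 2·18=36. Service cost 186.
{A, B, C, D}: service cost 204
{A, C, D, E}: service cost 204
Among all 15 size-4 choices, {A, C, D, F} is lowest.

Choose A, C, D and F; total service cost 186.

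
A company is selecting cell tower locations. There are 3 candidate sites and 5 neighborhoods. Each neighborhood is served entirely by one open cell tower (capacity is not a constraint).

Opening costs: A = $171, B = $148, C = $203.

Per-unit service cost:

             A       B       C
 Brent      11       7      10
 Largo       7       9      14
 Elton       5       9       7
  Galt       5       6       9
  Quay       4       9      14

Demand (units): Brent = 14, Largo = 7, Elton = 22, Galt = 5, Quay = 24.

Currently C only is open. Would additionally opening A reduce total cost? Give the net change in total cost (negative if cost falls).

Yes — net change −182 (cost falls by 182).

Current service cost with {C}: 773.
Adding A: each neighborhood re-picks its cheapest; new service cost 420, saving 353.
Extra fixed cost: 171. Net change = 171 − 353 = -182.
(Totals: 976 → 794.)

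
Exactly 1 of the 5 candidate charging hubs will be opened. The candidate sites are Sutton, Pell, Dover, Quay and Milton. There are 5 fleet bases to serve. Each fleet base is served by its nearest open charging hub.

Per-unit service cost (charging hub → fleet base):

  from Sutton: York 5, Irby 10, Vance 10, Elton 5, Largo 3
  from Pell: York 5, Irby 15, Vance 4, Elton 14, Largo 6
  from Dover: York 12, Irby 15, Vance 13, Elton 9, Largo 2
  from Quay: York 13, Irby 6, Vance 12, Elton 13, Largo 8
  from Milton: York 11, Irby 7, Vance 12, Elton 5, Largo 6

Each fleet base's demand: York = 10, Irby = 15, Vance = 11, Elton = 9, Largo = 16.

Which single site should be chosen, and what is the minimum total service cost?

With exactly 1 open, each fleet base uses its cheapest among the chosen.
{Sutton}: York→Sutton 5·10=50, Irby→Sutton 10·15=150, Vance→Sutton 10·11=110, Elton→Sutton 5·9=45, Largo→Sutton 3·16=48. Service cost 403.
{Milton}: service cost 488
{Pell}: service cost 541
Among all 5 size-1 choices, {Sutton} is lowest.

Choose Sutton only; total service cost 403.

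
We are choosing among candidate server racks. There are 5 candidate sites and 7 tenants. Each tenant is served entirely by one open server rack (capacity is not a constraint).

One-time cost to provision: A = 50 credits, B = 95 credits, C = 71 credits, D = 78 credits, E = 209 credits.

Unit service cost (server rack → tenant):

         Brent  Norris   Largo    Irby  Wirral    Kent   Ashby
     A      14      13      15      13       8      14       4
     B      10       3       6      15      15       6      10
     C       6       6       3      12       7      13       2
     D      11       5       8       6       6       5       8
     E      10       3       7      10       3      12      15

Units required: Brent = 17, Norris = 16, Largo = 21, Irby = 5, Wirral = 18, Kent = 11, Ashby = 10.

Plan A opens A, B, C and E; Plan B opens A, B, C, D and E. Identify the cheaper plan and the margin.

Plan A: {A, B, C, E}: Brent→C 6·17=102, Norris→B 3·16=48, Largo→C 3·21=63, Irby→E 10·5=50, Wirral→E 3·18=54, Kent→B 6·11=66, Ashby→C 2·10=20. Service 403; fixed 425; total 828.
Plan B: {A, B, C, D, E}: Brent→C 6·17=102, Norris→B 3·16=48, Largo→C 3·21=63, Irby→D 6·5=30, Wirral→E 3·18=54, Kent→D 5·11=55, Ashby→C 2·10=20. Service 372; fixed 503; total 875.
Difference: |828 − 875| = 47.

Plan A is cheaper by 47.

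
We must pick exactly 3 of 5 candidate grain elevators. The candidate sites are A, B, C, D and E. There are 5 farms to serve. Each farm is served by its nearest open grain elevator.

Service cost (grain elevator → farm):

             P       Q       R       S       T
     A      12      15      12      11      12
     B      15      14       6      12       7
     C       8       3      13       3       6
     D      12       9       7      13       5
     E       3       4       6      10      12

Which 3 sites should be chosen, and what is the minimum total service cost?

With exactly 3 open, each farm uses its cheapest among the chosen.
{C, D, E}: P→E 3, Q→C 3, R→E 6, S→C 3, T→D 5. Service cost 20.
{A, C, E}: service cost 21
{B, C, E}: service cost 21
Among all 10 size-3 choices, {C, D, E} is lowest.

Choose C, D and E; total service cost 20.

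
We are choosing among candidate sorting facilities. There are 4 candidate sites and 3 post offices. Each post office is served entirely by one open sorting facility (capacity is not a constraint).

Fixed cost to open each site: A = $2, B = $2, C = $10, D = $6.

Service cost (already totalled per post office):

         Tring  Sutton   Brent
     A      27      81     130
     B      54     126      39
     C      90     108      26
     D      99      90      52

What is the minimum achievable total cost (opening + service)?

Minimum total cost: 146

For any fixed open set, each post office goes to its cheapest open site; total = fixed + service.
{A, C}: Tring→A 27, Sutton→A 81, Brent→C 26. Service 134; fixed 12; total 146.
{A, B, C}: Tring→A 27, Sutton→A 81, Brent→C 26. Service 134; fixed 14; total 148.
{A, B}: Tring→A 27, Sutton→A 81, Brent→B 39. Service 147; fixed 4; total 151.
{A, B, C, D}: service 134 + fixed 20 = 154
No other subset beats 146.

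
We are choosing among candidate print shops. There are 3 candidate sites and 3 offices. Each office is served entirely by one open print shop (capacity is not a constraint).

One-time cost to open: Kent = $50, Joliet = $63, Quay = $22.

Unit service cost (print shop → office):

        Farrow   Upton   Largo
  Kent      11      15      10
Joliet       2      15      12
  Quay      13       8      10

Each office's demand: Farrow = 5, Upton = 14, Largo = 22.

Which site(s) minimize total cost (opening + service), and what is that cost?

For any fixed open set, each office goes to its cheapest open site; total = fixed + service.
{Quay}: Farrow→Quay 13·5=65, Upton→Quay 8·14=112, Largo→Quay 10·22=220. Service 397; fixed 22; total 419.
{Joliet, Quay}: service 342 + fixed 85 = 427
{Kent, Quay}: service 387 + fixed 72 = 459
{Kent, Joliet, Quay}: Farrow→Joliet 2·5=10, Upton→Quay 8·14=112, Largo→Kent 10·22=220. Service 342; fixed 135; total 477.
No other subset beats 419.

Open Quay only; minimum total cost 419.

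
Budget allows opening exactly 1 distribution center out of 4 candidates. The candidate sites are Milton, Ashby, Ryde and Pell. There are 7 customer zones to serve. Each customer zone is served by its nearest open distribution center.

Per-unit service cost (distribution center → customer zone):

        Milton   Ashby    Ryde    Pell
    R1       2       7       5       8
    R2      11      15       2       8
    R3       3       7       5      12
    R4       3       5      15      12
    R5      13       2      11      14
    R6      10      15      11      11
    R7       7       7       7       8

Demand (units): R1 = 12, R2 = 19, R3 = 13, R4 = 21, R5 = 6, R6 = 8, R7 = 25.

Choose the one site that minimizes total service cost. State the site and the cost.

Choose Milton only; total service cost 668.

With exactly 1 open, each customer zone uses its cheapest among the chosen.
{Milton}: R1→Milton 2·12=24, R2→Milton 11·19=209, R3→Milton 3·13=39, R4→Milton 3·21=63, R5→Milton 13·6=78, R6→Milton 10·8=80, R7→Milton 7·25=175. Service cost 668.
{Ryde}: service cost 807
{Ashby}: service cost 872
Among all 4 size-1 choices, {Milton} is lowest.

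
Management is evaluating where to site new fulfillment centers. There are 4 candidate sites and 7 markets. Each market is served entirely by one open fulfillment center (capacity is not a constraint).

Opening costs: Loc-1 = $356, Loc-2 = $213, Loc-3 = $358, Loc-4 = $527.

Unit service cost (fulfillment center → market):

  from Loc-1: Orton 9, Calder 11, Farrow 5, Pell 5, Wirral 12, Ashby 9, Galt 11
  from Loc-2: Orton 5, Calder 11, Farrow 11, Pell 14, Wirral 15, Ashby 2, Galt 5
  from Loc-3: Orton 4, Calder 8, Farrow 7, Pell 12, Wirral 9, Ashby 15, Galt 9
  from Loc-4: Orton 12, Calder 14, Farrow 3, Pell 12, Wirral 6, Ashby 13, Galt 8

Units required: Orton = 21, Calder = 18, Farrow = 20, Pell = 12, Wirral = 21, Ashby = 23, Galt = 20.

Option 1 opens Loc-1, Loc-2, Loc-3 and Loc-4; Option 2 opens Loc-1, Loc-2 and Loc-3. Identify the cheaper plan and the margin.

Option 1: {Loc-1, Loc-2, Loc-3, Loc-4}: Orton→Loc-3 4·21=84, Calder→Loc-3 8·18=144, Farrow→Loc-4 3·20=60, Pell→Loc-1 5·12=60, Wirral→Loc-4 6·21=126, Ashby→Loc-2 2·23=46, Galt→Loc-2 5·20=100. Service 620; fixed 1454; total 2074.
Option 2: {Loc-1, Loc-2, Loc-3}: Orton→Loc-3 4·21=84, Calder→Loc-3 8·18=144, Farrow→Loc-1 5·20=100, Pell→Loc-1 5·12=60, Wirral→Loc-3 9·21=189, Ashby→Loc-2 2·23=46, Galt→Loc-2 5·20=100. Service 723; fixed 927; total 1650.
Difference: |2074 − 1650| = 424.

Option 2 is cheaper by 424.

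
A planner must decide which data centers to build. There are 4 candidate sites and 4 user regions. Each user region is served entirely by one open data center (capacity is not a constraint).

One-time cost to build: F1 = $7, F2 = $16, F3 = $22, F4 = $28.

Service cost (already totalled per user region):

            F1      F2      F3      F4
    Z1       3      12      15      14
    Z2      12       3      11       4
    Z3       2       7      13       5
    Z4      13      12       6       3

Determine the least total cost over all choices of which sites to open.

Minimum total cost: 37

For any fixed open set, each user region goes to its cheapest open site; total = fixed + service.
{F1}: Z1→F1 3, Z2→F1 12, Z3→F1 2, Z4→F1 13. Service 30; fixed 7; total 37.
{F1, F2}: service 20 + fixed 23 = 43
{F1, F4}: Z1→F1 3, Z2→F4 4, Z3→F1 2, Z4→F4 3. Service 12; fixed 35; total 47.
{F1, F2, F3, F4}: service 11 + fixed 73 = 84
(All 15 nonempty subsets were checked; F1 only is lowest.)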